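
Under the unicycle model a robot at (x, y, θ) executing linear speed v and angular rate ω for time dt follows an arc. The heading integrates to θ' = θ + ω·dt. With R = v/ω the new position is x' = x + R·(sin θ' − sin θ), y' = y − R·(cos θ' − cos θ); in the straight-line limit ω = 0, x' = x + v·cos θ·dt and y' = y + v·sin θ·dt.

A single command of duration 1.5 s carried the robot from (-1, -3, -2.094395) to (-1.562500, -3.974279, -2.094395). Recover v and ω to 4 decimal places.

v = 0.7500, ω = 0.0000

Δθ = -2.094395 − -2.094395 = 0.000000
ω = Δθ/dt = 0.000000/1.5 = 0.0000
ω = 0 → v = (Δx·cos θ + Δy·sin θ)/dt = 0.7500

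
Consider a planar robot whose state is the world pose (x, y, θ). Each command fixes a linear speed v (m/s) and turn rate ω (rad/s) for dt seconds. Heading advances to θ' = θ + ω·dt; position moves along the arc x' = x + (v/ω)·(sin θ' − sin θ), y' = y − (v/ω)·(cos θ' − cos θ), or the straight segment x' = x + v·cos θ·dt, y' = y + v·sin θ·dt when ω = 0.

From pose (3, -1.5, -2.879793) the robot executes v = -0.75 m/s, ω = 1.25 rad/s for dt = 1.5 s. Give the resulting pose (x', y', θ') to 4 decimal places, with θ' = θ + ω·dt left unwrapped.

θ' = -2.8798 + 1.25·1.5 = -1.0048
R = v/ω = -0.75/1.25 = -0.6000
x' = 3 + -0.6000·(sin -1.0048 − sin -2.8798) = 3.3511
y' = -1.5 − -0.6000·(cos -1.0048 − cos -2.8798) = -0.5987

(3.3511, -0.5987, -1.0048)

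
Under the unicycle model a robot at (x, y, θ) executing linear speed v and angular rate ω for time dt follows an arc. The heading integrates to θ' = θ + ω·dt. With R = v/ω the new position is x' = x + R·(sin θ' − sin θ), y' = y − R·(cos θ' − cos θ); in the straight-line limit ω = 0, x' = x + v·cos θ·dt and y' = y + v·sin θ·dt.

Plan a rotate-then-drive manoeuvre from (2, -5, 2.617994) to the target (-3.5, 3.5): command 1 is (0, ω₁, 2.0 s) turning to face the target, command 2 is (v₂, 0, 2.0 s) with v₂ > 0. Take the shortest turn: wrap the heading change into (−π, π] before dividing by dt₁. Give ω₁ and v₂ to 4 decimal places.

ω₁ = -0.2364, v₂ = 5.0621

heading to target = atan2(3.5−-5, -3.5−2) = 2.1451
Δθ = wrap(2.1451 − 2.6180) = -0.4729; ω₁ = Δθ/dt₁ = -0.2364
distance = √((-3.5−2)² + (3.5−-5)²) = 10.1242; v₂ = distance/dt₂ = 5.0621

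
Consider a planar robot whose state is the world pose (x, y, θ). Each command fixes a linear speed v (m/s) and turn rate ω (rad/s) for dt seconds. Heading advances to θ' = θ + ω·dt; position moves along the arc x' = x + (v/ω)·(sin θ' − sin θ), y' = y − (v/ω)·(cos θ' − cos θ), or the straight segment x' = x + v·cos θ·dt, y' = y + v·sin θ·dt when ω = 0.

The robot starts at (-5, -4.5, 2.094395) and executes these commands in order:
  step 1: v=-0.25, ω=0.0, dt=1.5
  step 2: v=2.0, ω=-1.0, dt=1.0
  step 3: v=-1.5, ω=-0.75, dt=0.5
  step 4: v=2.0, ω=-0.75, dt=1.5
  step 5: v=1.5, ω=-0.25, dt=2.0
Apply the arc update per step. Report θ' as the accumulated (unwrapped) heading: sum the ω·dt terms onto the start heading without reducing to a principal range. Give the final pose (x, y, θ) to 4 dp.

(-0.1545, -4.8603, -0.9056)

step 1: θ'=2.0944 (straight) → pose (-4.8125, -4.8248, 2.0944)
step 2: θ'=1.0944 (R=-2.0000) → pose (-4.8578, -2.9076, 1.0944)
step 3: θ'=0.7194 (R=2.0000) → pose (-5.3172, -3.4948, 0.7194)
step 4: θ'=-0.4056 (R=-2.6667) → pose (-2.5078, -3.0504, -0.4056)
step 5: θ'=-0.9056 (R=-6.0000) → pose (-0.1545, -4.8603, -0.9056)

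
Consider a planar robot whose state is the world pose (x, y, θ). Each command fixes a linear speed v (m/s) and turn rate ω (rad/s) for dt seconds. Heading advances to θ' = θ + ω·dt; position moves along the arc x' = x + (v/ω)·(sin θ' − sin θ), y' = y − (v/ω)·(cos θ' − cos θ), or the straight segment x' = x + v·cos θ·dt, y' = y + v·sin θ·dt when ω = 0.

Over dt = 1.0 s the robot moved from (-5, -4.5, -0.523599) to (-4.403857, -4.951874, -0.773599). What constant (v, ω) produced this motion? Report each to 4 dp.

Δθ = -0.773599 − -0.523599 = -0.250000
ω = Δθ/dt = -0.250000/1.0 = -0.2500
R = Δx/(sin θ' − sin θ) = -3.0000
v = R·ω = -3.0000·-0.2500 = 0.7500

v = 0.7500, ω = -0.2500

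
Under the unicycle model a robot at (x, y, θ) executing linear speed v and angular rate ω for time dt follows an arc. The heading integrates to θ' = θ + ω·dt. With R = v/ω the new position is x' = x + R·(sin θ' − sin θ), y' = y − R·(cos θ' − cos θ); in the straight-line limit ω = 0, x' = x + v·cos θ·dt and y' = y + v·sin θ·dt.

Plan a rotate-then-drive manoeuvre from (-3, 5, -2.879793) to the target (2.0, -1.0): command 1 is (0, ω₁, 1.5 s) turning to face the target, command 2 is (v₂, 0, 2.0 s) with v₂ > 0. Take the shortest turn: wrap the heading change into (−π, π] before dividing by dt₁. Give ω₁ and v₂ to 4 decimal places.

ω₁ = 1.3358, v₂ = 3.9051

heading to target = atan2(-1−5, 2−-3) = -0.8761
Δθ = wrap(-0.8761 − -2.8798) = 2.0037; ω₁ = Δθ/dt₁ = 1.3358
distance = √((2−-3)² + (-1−5)²) = 7.8102; v₂ = distance/dt₂ = 3.9051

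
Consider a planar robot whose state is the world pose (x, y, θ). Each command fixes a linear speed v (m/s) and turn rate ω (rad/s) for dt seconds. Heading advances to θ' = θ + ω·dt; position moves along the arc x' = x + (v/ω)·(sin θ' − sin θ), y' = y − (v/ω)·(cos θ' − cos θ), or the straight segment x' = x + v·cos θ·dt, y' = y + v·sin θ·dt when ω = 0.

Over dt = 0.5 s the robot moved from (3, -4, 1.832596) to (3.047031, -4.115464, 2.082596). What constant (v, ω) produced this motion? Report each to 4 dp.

Δθ = 2.082596 − 1.832596 = 0.250000
ω = Δθ/dt = 0.250000/0.5 = 0.5000
R = −Δy/(cos θ' − cos θ) = -0.5000
v = R·ω = -0.5000·0.5000 = -0.2500

v = -0.2500, ω = 0.5000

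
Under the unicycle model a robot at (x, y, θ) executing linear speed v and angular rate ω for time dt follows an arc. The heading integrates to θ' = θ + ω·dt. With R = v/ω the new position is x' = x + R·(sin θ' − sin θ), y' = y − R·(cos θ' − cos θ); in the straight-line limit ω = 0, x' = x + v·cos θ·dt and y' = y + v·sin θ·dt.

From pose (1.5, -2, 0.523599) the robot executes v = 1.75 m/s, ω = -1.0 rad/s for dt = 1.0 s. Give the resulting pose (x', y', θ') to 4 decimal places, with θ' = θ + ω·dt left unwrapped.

(3.1775, -1.9604, -0.4764)

θ' = 0.5236 + -1.0·1.0 = -0.4764
R = v/ω = 1.75/-1.0 = -1.7500
x' = 1.5 + -1.7500·(sin -0.4764 − sin 0.5236) = 3.1775
y' = -2 − -1.7500·(cos -0.4764 − cos 0.5236) = -1.9604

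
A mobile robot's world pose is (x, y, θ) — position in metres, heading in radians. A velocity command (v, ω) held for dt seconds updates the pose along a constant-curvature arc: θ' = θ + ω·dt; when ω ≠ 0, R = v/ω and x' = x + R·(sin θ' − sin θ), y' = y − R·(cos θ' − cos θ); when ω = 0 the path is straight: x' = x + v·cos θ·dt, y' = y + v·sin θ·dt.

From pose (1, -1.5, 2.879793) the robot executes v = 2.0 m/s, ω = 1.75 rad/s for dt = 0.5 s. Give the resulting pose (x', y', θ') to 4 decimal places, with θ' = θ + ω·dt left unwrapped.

θ' = 2.8798 + 1.75·0.5 = 3.7548
R = v/ω = 2.0/1.75 = 1.1429
x' = 1 + 1.1429·(sin 3.7548 − sin 2.8798) = 0.0465
y' = -1.5 − 1.1429·(cos 3.7548 − cos 2.8798) = -1.6693

(0.0465, -1.6693, 3.7548)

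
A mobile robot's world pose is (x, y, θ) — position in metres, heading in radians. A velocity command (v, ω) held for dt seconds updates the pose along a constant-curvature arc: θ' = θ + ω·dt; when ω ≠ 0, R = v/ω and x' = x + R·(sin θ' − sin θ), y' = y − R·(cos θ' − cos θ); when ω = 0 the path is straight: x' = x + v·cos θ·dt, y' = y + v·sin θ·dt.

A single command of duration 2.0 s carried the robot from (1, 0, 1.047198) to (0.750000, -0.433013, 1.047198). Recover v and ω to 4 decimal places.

Δθ = 1.047198 − 1.047198 = 0.000000
ω = Δθ/dt = 0.000000/2.0 = 0.0000
ω = 0 → v = (Δx·cos θ + Δy·sin θ)/dt = -0.2500

v = -0.2500, ω = 0.0000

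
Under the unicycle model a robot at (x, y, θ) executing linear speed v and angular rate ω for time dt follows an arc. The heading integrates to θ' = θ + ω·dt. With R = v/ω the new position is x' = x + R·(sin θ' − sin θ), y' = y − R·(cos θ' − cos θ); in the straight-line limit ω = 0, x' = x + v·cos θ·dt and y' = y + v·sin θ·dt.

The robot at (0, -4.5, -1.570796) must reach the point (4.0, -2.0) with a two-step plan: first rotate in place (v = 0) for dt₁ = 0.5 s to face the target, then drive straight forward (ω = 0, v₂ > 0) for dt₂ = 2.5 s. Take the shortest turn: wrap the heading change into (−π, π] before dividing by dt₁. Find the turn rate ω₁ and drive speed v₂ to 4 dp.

heading to target = atan2(-2−-4.5, 4−0) = 0.5586
Δθ = wrap(0.5586 − -1.5708) = 2.1294; ω₁ = Δθ/dt₁ = 4.2588
distance = √((4−0)² + (-2−-4.5)²) = 4.7170; v₂ = distance/dt₂ = 1.8868

ω₁ = 4.2588, v₂ = 1.8868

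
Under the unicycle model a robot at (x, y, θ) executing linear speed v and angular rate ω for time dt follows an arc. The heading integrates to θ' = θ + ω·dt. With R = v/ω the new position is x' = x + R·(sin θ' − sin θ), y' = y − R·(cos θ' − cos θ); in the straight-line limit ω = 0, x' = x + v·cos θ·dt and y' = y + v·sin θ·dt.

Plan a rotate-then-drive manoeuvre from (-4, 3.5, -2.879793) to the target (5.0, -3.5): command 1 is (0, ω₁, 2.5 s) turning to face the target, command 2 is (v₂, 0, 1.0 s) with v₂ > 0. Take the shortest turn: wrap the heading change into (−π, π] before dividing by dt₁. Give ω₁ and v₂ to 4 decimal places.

heading to target = atan2(-3.5−3.5, 5−-4) = -0.6610
Δθ = wrap(-0.6610 − -2.8798) = 2.2187; ω₁ = Δθ/dt₁ = 0.8875
distance = √((5−-4)² + (-3.5−3.5)²) = 11.4018; v₂ = distance/dt₂ = 11.4018

ω₁ = 0.8875, v₂ = 11.4018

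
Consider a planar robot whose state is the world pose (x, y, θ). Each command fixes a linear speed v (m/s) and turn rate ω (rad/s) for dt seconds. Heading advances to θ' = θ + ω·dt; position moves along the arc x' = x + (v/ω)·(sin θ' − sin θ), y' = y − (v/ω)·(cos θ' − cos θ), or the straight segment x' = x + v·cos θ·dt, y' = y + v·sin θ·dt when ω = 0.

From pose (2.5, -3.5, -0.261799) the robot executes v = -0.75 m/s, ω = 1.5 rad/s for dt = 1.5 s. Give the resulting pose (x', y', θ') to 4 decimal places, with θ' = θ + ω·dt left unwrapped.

θ' = -0.2618 + 1.5·1.5 = 1.9882
R = v/ω = -0.75/1.5 = -0.5000
x' = 2.5 + -0.5000·(sin 1.9882 − sin -0.2618) = 1.9135
y' = -3.5 − -0.5000·(cos 1.9882 − cos -0.2618) = -4.1857

(1.9135, -4.1857, 1.9882)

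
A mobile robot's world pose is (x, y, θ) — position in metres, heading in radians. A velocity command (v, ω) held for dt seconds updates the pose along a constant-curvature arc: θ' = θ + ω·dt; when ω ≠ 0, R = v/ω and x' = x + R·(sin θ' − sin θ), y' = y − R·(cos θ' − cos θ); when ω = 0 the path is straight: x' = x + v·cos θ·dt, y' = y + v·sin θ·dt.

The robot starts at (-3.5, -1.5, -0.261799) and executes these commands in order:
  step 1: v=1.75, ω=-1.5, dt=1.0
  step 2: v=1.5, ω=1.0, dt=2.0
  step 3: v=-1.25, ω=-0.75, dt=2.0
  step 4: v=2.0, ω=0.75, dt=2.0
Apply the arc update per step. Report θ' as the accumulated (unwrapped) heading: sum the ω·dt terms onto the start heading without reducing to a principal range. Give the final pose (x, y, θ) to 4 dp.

step 1: θ'=-1.7618 (R=-1.1667) → pose (-2.6565, -2.8484, -1.7618)
step 2: θ'=0.2382 (R=1.5000) → pose (-0.8299, -4.5908, 0.2382)
step 3: θ'=-1.2618 (R=1.6667) → pose (-2.8108, -3.4780, -1.2618)
step 4: θ'=0.2382 (R=2.6667) → pose (0.3587, -5.2585, 0.2382)

(0.3587, -5.2585, 0.2382)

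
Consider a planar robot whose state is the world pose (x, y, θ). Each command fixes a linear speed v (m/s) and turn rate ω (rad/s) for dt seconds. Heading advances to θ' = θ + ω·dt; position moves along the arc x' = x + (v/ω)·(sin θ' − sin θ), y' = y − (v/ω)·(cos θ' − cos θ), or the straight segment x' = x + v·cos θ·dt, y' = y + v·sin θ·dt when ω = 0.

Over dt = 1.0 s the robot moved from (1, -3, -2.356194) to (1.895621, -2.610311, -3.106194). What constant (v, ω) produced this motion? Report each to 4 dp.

v = -1.0000, ω = -0.7500

Δθ = -3.106194 − -2.356194 = -0.750000
ω = Δθ/dt = -0.750000/1.0 = -0.7500
R = Δx/(sin θ' − sin θ) = 1.3333
v = R·ω = 1.3333·-0.7500 = -1.0000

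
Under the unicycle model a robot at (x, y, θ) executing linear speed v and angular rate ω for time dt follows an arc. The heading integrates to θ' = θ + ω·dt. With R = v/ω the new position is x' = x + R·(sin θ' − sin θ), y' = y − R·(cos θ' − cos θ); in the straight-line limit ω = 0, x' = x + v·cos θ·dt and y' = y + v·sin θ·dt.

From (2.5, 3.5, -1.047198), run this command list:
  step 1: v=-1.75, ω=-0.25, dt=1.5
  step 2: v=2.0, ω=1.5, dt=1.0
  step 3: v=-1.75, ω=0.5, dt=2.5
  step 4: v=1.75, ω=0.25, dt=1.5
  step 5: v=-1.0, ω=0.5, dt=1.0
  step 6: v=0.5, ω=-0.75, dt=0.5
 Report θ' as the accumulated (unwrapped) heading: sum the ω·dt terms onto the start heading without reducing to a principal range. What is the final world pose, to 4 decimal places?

step 1: θ'=-1.4222 (R=7.0000) → pose (1.6393, 5.9636, -1.4222)
step 2: θ'=0.0778 (R=1.3333) → pose (3.0616, 4.8317, 0.0778)
step 3: θ'=1.3278 (R=-3.5000) → pose (-0.0636, 2.1845, 1.3278)
step 4: θ'=1.7028 (R=7.0000) → pose (0.0812, 4.7901, 1.7028)
step 5: θ'=2.2028 (R=-2.0000) → pose (0.4501, 3.8718, 2.2028)
step 6: θ'=1.8278 (R=-0.6667) → pose (0.3432, 4.0962, 1.8278)

(0.3432, 4.0962, 1.8278)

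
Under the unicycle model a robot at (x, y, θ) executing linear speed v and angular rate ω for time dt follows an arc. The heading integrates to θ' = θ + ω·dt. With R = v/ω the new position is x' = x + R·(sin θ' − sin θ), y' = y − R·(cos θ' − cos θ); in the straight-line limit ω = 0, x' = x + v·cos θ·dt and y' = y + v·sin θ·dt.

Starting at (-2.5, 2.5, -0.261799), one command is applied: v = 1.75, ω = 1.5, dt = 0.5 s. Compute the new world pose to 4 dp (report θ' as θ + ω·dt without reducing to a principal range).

(-1.6508, 2.5965, 0.4882)

θ' = -0.2618 + 1.5·0.5 = 0.4882
R = v/ω = 1.75/1.5 = 1.1667
x' = -2.5 + 1.1667·(sin 0.4882 − sin -0.2618) = -1.6508
y' = 2.5 − 1.1667·(cos 0.4882 − cos -0.2618) = 2.5965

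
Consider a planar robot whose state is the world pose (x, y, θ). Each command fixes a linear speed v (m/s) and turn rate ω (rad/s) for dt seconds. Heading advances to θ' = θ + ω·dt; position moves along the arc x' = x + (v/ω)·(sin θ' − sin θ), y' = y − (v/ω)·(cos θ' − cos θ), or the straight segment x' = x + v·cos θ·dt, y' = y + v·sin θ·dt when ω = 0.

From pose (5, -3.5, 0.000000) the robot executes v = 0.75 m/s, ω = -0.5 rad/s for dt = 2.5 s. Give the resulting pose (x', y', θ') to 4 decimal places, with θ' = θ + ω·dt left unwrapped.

(6.4235, -4.5270, -1.2500)

θ' = 0.0000 + -0.5·2.5 = -1.2500
R = v/ω = 0.75/-0.5 = -1.5000
x' = 5 + -1.5000·(sin -1.2500 − sin 0.0000) = 6.4235
y' = -3.5 − -1.5000·(cos -1.2500 − cos 0.0000) = -4.5270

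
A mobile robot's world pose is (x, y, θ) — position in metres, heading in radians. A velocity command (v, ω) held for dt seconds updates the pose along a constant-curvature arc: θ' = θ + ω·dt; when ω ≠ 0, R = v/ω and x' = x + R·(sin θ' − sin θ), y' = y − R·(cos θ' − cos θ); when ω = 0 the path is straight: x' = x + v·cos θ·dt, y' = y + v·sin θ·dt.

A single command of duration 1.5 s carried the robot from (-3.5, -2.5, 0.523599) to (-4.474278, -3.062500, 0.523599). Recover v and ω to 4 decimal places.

v = -0.7500, ω = 0.0000

Δθ = 0.523599 − 0.523599 = 0.000000
ω = Δθ/dt = 0.000000/1.5 = 0.0000
ω = 0 → v = (Δx·cos θ + Δy·sin θ)/dt = -0.7500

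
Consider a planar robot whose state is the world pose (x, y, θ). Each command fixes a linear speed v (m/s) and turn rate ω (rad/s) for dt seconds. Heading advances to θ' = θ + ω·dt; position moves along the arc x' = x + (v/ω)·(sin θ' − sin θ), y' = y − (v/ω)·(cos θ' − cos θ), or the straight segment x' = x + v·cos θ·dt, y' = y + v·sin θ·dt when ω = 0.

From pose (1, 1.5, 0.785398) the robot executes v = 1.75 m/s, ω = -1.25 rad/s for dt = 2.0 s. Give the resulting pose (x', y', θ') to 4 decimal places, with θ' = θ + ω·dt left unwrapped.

(3.3755, 0.3094, -1.7146)

θ' = 0.7854 + -1.25·2.0 = -1.7146
R = v/ω = 1.75/-1.25 = -1.4000
x' = 1 + -1.4000·(sin -1.7146 − sin 0.7854) = 3.3755
y' = 1.5 − -1.4000·(cos -1.7146 − cos 0.7854) = 0.3094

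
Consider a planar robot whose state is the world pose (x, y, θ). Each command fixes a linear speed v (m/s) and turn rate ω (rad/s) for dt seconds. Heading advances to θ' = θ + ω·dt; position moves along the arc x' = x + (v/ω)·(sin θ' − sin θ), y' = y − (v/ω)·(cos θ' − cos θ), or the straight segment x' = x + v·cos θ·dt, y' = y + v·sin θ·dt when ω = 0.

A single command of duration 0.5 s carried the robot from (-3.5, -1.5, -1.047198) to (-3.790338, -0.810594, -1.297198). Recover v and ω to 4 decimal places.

Δθ = -1.297198 − -1.047198 = -0.250000
ω = Δθ/dt = -0.250000/0.5 = -0.5000
R = −Δy/(cos θ' − cos θ) = 3.0000
v = R·ω = 3.0000·-0.5000 = -1.5000

v = -1.5000, ω = -0.5000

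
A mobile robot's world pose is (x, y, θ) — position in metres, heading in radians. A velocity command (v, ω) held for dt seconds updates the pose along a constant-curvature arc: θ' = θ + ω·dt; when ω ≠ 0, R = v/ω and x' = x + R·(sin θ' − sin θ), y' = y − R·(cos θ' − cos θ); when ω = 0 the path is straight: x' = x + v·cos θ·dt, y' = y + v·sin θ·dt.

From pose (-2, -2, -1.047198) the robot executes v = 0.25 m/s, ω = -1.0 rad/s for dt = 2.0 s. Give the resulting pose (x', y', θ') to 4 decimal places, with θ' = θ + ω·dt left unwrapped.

(-2.1929, -2.3739, -3.0472)

θ' = -1.0472 + -1.0·2.0 = -3.0472
R = v/ω = 0.25/-1.0 = -0.2500
x' = -2 + -0.2500·(sin -3.0472 − sin -1.0472) = -2.1929
y' = -2 − -0.2500·(cos -3.0472 − cos -1.0472) = -2.3739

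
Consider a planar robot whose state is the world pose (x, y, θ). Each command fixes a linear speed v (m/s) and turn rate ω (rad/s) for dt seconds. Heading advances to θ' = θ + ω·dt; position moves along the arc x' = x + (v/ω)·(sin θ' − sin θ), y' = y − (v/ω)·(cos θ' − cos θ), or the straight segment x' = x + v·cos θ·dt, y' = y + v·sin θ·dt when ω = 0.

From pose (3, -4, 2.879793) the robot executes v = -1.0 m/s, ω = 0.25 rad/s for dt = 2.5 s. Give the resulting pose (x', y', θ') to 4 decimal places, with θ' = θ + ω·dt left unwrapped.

(5.4563, -3.8754, 3.5048)

θ' = 2.8798 + 0.25·2.5 = 3.5048
R = v/ω = -1.0/0.25 = -4.0000
x' = 3 + -4.0000·(sin 3.5048 − sin 2.8798) = 5.4563
y' = -4 − -4.0000·(cos 3.5048 − cos 2.8798) = -3.8754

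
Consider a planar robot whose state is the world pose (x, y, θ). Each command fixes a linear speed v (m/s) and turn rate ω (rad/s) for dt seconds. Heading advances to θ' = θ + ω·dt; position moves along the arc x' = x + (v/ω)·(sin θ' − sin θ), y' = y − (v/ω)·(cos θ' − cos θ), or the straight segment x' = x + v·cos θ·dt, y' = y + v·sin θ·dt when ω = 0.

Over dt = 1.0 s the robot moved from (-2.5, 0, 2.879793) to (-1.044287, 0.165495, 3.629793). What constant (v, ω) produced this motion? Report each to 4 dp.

Δθ = 3.629793 − 2.879793 = 0.750000
ω = Δθ/dt = 0.750000/1.0 = 0.7500
R = Δx/(sin θ' − sin θ) = -2.0000
v = R·ω = -2.0000·0.7500 = -1.5000

v = -1.5000, ω = 0.7500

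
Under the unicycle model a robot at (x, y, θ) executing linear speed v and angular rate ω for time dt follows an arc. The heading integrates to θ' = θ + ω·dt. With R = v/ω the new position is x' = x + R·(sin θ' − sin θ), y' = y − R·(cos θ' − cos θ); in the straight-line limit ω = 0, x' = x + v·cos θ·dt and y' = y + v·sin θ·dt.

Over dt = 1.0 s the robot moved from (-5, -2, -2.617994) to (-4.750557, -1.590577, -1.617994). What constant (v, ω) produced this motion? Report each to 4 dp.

v = -0.5000, ω = 1.0000

Δθ = -1.617994 − -2.617994 = 1.000000
ω = Δθ/dt = 1.000000/1.0 = 1.0000
R = −Δy/(cos θ' − cos θ) = -0.5000
v = R·ω = -0.5000·1.0000 = -0.5000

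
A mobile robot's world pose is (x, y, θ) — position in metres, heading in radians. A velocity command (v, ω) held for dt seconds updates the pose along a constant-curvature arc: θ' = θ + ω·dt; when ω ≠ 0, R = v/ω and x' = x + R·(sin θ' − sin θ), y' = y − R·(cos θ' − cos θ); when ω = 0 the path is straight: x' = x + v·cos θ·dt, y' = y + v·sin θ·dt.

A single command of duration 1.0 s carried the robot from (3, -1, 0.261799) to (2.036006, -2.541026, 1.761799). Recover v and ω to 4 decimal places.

v = -2.0000, ω = 1.5000

Δθ = 1.761799 − 0.261799 = 1.500000
ω = Δθ/dt = 1.500000/1.0 = 1.5000
R = −Δy/(cos θ' − cos θ) = -1.3333
v = R·ω = -1.3333·1.5000 = -2.0000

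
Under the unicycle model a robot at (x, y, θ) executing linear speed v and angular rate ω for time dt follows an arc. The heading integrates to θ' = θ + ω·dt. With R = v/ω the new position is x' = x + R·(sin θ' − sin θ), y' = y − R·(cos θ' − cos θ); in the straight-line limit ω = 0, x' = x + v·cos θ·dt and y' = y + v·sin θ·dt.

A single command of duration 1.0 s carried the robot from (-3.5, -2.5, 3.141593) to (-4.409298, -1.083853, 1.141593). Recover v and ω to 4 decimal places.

v = 2.0000, ω = -2.0000

Δθ = 1.141593 − 3.141593 = -2.000000
ω = Δθ/dt = -2.000000/1.0 = -2.0000
R = −Δy/(cos θ' − cos θ) = -1.0000
v = R·ω = -1.0000·-2.0000 = 2.0000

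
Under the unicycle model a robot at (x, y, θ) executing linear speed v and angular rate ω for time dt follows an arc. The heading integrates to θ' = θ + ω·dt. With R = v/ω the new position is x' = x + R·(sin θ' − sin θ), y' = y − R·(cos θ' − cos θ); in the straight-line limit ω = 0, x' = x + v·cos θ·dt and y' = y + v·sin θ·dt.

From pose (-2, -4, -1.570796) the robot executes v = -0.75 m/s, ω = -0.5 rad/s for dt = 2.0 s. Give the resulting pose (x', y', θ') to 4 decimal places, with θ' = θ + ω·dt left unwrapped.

θ' = -1.5708 + -0.5·2.0 = -2.5708
R = v/ω = -0.75/-0.5 = 1.5000
x' = -2 + 1.5000·(sin -2.5708 − sin -1.5708) = -1.3105
y' = -4 − 1.5000·(cos -2.5708 − cos -1.5708) = -2.7378

(-1.3105, -2.7378, -2.5708)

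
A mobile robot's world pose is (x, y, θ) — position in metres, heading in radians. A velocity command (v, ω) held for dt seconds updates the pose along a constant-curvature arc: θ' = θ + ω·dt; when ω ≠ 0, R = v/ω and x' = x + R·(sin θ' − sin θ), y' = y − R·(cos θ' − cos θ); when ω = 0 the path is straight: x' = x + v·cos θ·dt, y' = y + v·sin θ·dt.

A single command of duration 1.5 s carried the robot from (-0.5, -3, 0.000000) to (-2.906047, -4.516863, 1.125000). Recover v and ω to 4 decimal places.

Δθ = 1.125000 − 0.000000 = 1.125000
ω = Δθ/dt = 1.125000/1.5 = 0.7500
R = Δx/(sin θ' − sin θ) = -2.6667
v = R·ω = -2.6667·0.7500 = -2.0000

v = -2.0000, ω = 0.7500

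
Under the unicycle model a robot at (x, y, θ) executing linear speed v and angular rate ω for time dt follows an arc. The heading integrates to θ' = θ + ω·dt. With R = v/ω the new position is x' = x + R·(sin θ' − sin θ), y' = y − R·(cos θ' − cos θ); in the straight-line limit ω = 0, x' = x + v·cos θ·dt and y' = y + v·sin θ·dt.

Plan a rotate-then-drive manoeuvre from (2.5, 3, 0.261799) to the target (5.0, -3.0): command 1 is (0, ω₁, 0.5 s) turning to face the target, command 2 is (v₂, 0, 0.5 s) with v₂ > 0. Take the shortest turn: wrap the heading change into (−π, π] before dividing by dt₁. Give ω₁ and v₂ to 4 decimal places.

heading to target = atan2(-3−3, 5−2.5) = -1.1760
Δθ = wrap(-1.1760 − 0.2618) = -1.4378; ω₁ = Δθ/dt₁ = -2.8756
distance = √((5−2.5)² + (-3−3)²) = 6.5000; v₂ = distance/dt₂ = 13.0000

ω₁ = -2.8756, v₂ = 13.0000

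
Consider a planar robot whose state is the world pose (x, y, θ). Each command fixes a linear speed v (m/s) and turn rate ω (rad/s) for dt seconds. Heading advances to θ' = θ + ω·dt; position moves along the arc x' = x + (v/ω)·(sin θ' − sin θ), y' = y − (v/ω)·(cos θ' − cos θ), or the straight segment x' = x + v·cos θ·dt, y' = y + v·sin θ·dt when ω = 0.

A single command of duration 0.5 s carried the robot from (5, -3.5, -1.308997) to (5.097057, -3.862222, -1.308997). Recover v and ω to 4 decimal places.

Δθ = -1.308997 − -1.308997 = 0.000000
ω = Δθ/dt = 0.000000/0.5 = 0.0000
ω = 0 → v = (Δx·cos θ + Δy·sin θ)/dt = 0.7500

v = 0.7500, ω = 0.0000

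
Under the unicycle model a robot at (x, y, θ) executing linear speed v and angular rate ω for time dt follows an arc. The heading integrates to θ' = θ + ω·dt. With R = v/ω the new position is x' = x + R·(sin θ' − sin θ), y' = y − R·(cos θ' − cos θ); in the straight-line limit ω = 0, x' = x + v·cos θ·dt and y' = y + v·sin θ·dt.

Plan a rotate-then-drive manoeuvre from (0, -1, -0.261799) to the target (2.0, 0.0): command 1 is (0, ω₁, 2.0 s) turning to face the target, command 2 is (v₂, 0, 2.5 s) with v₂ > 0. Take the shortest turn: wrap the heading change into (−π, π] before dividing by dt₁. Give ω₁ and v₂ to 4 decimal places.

ω₁ = 0.3627, v₂ = 0.8944

heading to target = atan2(0−-1, 2−0) = 0.4636
Δθ = wrap(0.4636 − -0.2618) = 0.7254; ω₁ = Δθ/dt₁ = 0.3627
distance = √((2−0)² + (0−-1)²) = 2.2361; v₂ = distance/dt₂ = 0.8944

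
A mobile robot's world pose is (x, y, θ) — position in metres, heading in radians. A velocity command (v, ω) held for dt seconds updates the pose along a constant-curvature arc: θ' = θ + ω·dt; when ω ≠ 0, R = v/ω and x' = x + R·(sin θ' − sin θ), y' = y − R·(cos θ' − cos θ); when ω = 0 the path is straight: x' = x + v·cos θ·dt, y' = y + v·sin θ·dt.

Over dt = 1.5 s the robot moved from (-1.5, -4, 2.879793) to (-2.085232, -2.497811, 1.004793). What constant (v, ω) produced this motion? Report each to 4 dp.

v = 1.2500, ω = -1.2500

Δθ = 1.004793 − 2.879793 = -1.875000
ω = Δθ/dt = -1.875000/1.5 = -1.2500
R = −Δy/(cos θ' − cos θ) = -1.0000
v = R·ω = -1.0000·-1.2500 = 1.2500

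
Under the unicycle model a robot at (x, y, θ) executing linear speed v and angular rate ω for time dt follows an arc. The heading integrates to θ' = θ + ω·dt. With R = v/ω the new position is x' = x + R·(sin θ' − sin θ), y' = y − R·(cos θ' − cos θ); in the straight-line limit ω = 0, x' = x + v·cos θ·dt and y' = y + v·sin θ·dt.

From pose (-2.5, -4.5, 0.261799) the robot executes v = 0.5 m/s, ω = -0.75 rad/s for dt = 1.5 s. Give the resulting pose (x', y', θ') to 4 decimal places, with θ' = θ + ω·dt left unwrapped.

(-1.8208, -4.7106, -0.8632)

θ' = 0.2618 + -0.75·1.5 = -0.8632
R = v/ω = 0.5/-0.75 = -0.6667
x' = -2.5 + -0.6667·(sin -0.8632 − sin 0.2618) = -1.8208
y' = -4.5 − -0.6667·(cos -0.8632 − cos 0.2618) = -4.7106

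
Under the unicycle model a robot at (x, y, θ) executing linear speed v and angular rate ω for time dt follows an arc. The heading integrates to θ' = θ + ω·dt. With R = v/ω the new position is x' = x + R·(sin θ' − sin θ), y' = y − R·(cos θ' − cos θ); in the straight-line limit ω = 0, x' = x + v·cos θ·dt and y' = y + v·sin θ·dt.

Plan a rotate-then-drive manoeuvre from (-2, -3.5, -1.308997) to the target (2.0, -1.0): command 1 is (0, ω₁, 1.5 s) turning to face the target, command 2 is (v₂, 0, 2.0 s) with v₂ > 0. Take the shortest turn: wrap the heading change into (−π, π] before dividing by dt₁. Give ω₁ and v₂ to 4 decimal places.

ω₁ = 1.2451, v₂ = 2.3585

heading to target = atan2(-1−-3.5, 2−-2) = 0.5586
Δθ = wrap(0.5586 − -1.3090) = 1.8676; ω₁ = Δθ/dt₁ = 1.2451
distance = √((2−-2)² + (-1−-3.5)²) = 4.7170; v₂ = distance/dt₂ = 2.3585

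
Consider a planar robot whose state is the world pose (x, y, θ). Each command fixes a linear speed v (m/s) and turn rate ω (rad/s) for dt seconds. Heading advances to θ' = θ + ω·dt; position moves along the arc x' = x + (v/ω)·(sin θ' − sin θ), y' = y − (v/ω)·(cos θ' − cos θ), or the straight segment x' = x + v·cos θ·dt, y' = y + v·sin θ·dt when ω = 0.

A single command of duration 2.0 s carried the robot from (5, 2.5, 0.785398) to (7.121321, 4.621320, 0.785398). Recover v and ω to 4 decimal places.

Δθ = 0.785398 − 0.785398 = 0.000000
ω = Δθ/dt = 0.000000/2.0 = 0.0000
ω = 0 → v = (Δx·cos θ + Δy·sin θ)/dt = 1.5000

v = 1.5000, ω = 0.0000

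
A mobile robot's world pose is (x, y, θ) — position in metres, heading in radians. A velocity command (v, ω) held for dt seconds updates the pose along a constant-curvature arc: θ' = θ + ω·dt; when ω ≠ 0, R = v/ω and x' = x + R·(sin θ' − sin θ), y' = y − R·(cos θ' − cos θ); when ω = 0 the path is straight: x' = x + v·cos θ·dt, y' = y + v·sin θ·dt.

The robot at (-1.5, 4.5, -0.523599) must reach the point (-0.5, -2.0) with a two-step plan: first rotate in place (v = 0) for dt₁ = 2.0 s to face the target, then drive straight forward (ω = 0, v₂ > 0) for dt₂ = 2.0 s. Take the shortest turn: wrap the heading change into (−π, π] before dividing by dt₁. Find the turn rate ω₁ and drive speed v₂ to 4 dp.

heading to target = atan2(-2−4.5, -0.5−-1.5) = -1.4181
Δθ = wrap(-1.4181 − -0.5236) = -0.8945; ω₁ = Δθ/dt₁ = -0.4473
distance = √((-0.5−-1.5)² + (-2−4.5)²) = 6.5765; v₂ = distance/dt₂ = 3.2882

ω₁ = -0.4473, v₂ = 3.2882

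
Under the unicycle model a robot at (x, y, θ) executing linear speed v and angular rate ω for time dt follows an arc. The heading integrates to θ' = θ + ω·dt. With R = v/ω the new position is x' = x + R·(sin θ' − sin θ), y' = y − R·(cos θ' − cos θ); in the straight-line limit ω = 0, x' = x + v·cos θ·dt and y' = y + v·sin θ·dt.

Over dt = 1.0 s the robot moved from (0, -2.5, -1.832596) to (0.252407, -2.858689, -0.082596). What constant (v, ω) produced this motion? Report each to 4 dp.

Δθ = -0.082596 − -1.832596 = 1.750000
ω = Δθ/dt = 1.750000/1.0 = 1.7500
R = −Δy/(cos θ' − cos θ) = 0.2857
v = R·ω = 0.2857·1.7500 = 0.5000

v = 0.5000, ω = 1.7500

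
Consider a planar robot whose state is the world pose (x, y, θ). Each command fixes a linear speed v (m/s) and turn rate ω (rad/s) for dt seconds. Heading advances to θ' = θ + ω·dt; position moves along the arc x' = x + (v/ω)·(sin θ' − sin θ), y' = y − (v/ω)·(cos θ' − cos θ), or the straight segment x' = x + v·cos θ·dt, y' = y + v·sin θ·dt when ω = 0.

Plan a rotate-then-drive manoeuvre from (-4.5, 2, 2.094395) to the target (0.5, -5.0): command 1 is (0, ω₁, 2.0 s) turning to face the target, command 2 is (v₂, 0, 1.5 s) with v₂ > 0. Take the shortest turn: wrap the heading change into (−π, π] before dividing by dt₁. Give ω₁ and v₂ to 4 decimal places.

ω₁ = -1.5225, v₂ = 5.7349

heading to target = atan2(-5−2, 0.5−-4.5) = -0.9505
Δθ = wrap(-0.9505 − 2.0944) = -3.0449; ω₁ = Δθ/dt₁ = -1.5225
distance = √((0.5−-4.5)² + (-5−2)²) = 8.6023; v₂ = distance/dt₂ = 5.7349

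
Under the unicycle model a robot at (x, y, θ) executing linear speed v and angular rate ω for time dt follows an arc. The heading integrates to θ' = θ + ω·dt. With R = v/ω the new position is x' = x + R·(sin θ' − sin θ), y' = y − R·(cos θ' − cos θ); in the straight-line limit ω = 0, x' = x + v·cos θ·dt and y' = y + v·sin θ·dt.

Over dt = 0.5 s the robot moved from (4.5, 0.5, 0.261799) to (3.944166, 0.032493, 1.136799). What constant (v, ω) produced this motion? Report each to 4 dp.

v = -1.5000, ω = 1.7500

Δθ = 1.136799 − 0.261799 = 0.875000
ω = Δθ/dt = 0.875000/0.5 = 1.7500
R = Δx/(sin θ' − sin θ) = -0.8571
v = R·ω = -0.8571·1.7500 = -1.5000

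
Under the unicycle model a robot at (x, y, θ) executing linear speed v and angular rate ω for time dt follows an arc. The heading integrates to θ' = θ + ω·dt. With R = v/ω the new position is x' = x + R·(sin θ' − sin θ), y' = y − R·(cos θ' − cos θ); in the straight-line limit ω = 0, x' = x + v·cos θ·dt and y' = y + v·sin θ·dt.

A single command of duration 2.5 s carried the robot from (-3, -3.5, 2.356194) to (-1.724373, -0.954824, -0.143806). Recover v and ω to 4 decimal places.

Δθ = -0.143806 − 2.356194 = -2.500000
ω = Δθ/dt = -2.500000/2.5 = -1.0000
R = −Δy/(cos θ' − cos θ) = -1.5000
v = R·ω = -1.5000·-1.0000 = 1.5000

v = 1.5000, ω = -1.0000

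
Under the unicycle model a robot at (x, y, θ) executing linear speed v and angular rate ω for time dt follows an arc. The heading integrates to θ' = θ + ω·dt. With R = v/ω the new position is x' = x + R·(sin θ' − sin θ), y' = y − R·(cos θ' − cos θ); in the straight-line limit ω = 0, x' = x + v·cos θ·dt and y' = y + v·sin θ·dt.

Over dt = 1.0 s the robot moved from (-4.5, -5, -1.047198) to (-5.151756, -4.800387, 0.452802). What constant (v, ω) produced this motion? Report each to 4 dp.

v = -0.7500, ω = 1.5000

Δθ = 0.452802 − -1.047198 = 1.500000
ω = Δθ/dt = 1.500000/1.0 = 1.5000
R = Δx/(sin θ' − sin θ) = -0.5000
v = R·ω = -0.5000·1.5000 = -0.7500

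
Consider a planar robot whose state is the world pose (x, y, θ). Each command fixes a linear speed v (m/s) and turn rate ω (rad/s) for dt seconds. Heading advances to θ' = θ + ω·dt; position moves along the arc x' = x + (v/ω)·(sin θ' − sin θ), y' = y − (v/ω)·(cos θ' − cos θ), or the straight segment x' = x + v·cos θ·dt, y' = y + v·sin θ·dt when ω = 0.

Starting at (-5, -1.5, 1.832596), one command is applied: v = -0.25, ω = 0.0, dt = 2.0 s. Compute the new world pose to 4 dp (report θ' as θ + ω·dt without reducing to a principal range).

(-4.8706, -1.9830, 1.8326)

θ' = 1.8326 + 0.0·2.0 = 1.8326
ω = 0 → straight: x' = -5 + -0.25·cos(1.8326)·2.0 = -4.8706
y' = -1.5 + -0.25·sin(1.8326)·2.0 = -1.9830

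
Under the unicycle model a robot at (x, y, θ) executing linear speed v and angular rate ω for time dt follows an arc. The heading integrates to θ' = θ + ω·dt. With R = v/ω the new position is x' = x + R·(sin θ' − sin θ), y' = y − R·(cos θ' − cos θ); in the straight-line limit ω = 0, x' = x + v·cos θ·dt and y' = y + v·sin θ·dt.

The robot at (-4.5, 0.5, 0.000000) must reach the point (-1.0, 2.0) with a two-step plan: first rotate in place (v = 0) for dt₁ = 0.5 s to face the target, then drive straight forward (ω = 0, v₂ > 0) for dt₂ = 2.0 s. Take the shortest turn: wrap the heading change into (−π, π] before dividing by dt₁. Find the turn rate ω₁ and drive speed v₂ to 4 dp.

ω₁ = 0.8098, v₂ = 1.9039

heading to target = atan2(2−0.5, -1−-4.5) = 0.4049
Δθ = wrap(0.4049 − 0.0000) = 0.4049; ω₁ = Δθ/dt₁ = 0.8098
distance = √((-1−-4.5)² + (2−0.5)²) = 3.8079; v₂ = distance/dt₂ = 1.9039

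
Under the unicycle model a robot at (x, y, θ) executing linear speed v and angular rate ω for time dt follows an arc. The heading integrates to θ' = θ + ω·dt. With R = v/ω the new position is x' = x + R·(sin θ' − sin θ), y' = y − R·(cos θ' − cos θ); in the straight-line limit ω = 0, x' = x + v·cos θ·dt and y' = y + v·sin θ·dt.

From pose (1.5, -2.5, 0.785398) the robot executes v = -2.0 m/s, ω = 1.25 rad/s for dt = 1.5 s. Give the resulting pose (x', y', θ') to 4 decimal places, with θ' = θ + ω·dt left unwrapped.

(1.8908, -5.0497, 2.6604)

θ' = 0.7854 + 1.25·1.5 = 2.6604
R = v/ω = -2.0/1.25 = -1.6000
x' = 1.5 + -1.6000·(sin 2.6604 − sin 0.7854) = 1.8908
y' = -2.5 − -1.6000·(cos 2.6604 − cos 0.7854) = -5.0497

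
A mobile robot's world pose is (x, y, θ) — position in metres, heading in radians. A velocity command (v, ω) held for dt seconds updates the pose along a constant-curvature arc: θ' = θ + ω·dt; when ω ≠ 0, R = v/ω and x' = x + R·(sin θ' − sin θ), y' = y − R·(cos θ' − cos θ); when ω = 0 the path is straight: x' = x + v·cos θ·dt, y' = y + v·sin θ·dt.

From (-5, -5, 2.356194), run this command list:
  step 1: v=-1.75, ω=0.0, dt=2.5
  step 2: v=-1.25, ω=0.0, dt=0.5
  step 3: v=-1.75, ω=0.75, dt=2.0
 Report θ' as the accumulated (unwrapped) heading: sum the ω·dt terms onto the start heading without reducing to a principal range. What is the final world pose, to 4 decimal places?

step 1: θ'=2.3562 (straight) → pose (-1.9064, -8.0936, 2.3562)
step 2: θ'=2.3562 (straight) → pose (-1.4645, -8.5355, 2.3562)
step 3: θ'=3.8562 (R=-2.3333) → pose (1.7145, -8.6481, 3.8562)

(1.7145, -8.6481, 3.8562)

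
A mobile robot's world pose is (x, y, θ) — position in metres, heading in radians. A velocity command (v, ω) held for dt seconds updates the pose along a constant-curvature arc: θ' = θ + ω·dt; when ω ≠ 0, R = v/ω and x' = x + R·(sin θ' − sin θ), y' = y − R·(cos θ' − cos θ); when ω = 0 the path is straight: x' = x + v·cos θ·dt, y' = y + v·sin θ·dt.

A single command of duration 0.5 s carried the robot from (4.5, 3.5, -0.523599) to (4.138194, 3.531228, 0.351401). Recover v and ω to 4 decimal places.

Δθ = 0.351401 − -0.523599 = 0.875000
ω = Δθ/dt = 0.875000/0.5 = 1.7500
R = Δx/(sin θ' − sin θ) = -0.4286
v = R·ω = -0.4286·1.7500 = -0.7500

v = -0.7500, ω = 1.7500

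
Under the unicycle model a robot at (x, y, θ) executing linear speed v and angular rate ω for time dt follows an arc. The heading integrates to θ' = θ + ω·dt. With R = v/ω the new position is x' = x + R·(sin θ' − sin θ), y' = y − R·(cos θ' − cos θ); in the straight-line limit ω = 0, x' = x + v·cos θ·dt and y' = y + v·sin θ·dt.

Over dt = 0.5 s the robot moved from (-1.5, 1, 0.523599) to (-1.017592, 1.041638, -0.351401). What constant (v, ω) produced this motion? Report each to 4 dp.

Δθ = -0.351401 − 0.523599 = -0.875000
ω = Δθ/dt = -0.875000/0.5 = -1.7500
R = Δx/(sin θ' − sin θ) = -0.5714
v = R·ω = -0.5714·-1.7500 = 1.0000

v = 1.0000, ω = -1.7500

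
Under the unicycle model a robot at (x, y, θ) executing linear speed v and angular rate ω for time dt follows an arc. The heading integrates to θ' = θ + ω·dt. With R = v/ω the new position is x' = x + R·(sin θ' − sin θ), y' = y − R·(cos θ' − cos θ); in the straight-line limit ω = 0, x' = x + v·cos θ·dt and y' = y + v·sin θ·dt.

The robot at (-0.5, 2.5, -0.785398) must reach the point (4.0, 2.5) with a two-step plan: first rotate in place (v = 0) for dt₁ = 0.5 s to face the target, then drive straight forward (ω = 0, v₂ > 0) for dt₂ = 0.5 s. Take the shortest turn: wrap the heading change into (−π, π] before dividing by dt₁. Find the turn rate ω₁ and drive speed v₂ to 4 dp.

heading to target = atan2(2.5−2.5, 4−-0.5) = 0.0000
Δθ = wrap(0.0000 − -0.7854) = 0.7854; ω₁ = Δθ/dt₁ = 1.5708
distance = √((4−-0.5)² + (2.5−2.5)²) = 4.5000; v₂ = distance/dt₂ = 9.0000

ω₁ = 1.5708, v₂ = 9.0000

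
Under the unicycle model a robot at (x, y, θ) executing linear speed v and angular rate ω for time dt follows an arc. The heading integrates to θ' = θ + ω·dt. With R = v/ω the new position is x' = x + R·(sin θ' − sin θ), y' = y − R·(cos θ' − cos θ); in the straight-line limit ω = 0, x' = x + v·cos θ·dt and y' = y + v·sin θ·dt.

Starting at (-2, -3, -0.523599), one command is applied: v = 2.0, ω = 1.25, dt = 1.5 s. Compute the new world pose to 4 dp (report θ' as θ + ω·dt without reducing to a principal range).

(0.3616, -1.9626, 1.3514)

θ' = -0.5236 + 1.25·1.5 = 1.3514
R = v/ω = 2.0/1.25 = 1.6000
x' = -2 + 1.6000·(sin 1.3514 − sin -0.5236) = 0.3616
y' = -3 − 1.6000·(cos 1.3514 − cos -0.5236) = -1.9626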